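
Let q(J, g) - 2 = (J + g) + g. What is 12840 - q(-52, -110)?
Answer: 13110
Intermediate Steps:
q(J, g) = 2 + J + 2*g (q(J, g) = 2 + ((J + g) + g) = 2 + (J + 2*g) = 2 + J + 2*g)
12840 - q(-52, -110) = 12840 - (2 - 52 + 2*(-110)) = 12840 - (2 - 52 - 220) = 12840 - 1*(-270) = 12840 + 270 = 13110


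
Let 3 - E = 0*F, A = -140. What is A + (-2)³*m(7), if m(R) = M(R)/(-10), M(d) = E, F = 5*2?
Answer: -688/5 ≈ -137.60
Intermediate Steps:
F = 10
E = 3 (E = 3 - 0*10 = 3 - 1*0 = 3 + 0 = 3)
M(d) = 3
m(R) = -3/10 (m(R) = 3/(-10) = 3*(-⅒) = -3/10)
A + (-2)³*m(7) = -140 + (-2)³*(-3/10) = -140 - 8*(-3/10) = -140 + 12/5 = -688/5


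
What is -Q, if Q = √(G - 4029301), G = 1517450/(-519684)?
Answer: -I*√2339591145294/762 ≈ -2007.3*I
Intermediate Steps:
G = -2225/762 (G = 1517450*(-1/519684) = -2225/762 ≈ -2.9199)
Q = I*√2339591145294/762 (Q = √(-2225/762 - 4029301) = √(-3070329587/762) = I*√2339591145294/762 ≈ 2007.3*I)
-Q = -I*√2339591145294/762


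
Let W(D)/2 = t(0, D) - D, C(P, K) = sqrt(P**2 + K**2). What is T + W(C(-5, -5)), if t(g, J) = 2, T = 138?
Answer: 142 - 10*sqrt(2) ≈ 127.86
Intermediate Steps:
C(P, K) = sqrt(K**2 + P**2)
W(D) = 4 - 2*D (W(D) = 2*(2 - D) = 4 - 2*D)
T + W(C(-5, -5)) = 138 + (4 - 2*sqrt((-5)**2 + (-5)**2)) = 138 + (4 - 2*sqrt(25 + 25)) = 138 + (4 - 10*sqrt(2)) = 142 - 10*sqrt(2)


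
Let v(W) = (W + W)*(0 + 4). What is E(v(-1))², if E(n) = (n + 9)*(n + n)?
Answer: 256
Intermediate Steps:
v(W) = 8*W (v(W) = (2*W)*4 = 8*W)
E(n) = 2*n*(9 + n) (E(n) = (9 + n)*(2*n) = 2*n*(9 + n))
E(v(-1))² = (2*(8*(-1))*(9 + 8*(-1)))² = (2*(-8)*(9 - 8))² = (2*(-8)*1)² = (-16)² = 256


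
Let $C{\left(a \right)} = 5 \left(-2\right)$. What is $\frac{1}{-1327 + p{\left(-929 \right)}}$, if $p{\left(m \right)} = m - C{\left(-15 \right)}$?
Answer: $- \frac{1}{2246} \approx -0.00044524$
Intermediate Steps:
$C{\left(a \right)} = -10$
$p{\left(m \right)} = 10 + m$ ($p{\left(m \right)} = m - -10 = m + 10 = 10 + m$)
$\frac{1}{-1327 + p{\left(-929 \right)}} = \frac{1}{-1327 + \left(10 - 929\right)} = \frac{1}{-1327 - 919} = \frac{1}{-2246} = - \frac{1}{2246}$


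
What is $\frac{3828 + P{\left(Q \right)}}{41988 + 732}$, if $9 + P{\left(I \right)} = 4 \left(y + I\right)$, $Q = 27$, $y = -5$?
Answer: $\frac{3907}{42720} \approx 0.091456$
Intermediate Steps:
$P{\left(I \right)} = -29 + 4 I$ ($P{\left(I \right)} = -9 + 4 \left(-5 + I\right) = -9 + \left(-20 + 4 I\right) = -29 + 4 I$)
$\frac{3828 + P{\left(Q \right)}}{41988 + 732} = \frac{3828 + \left(-29 + 4 \cdot 27\right)}{41988 + 732} = \frac{3828 + \left(-29 + 108\right)}{42720} = \left(3828 + 79\right) \frac{1}{42720} = 3907 \cdot \frac{1}{42720} = \frac{3907}{42720}$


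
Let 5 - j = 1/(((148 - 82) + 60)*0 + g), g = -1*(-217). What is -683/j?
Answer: -148211/1084 ≈ -136.73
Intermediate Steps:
g = 217
j = 1084/217 (j = 5 - 1/(((148 - 82) + 60)*0 + 217) = 5 - 1/((66 + 60)*0 + 217) = 5 - 1/(126*0 + 217) = 5 - 1/(0 + 217) = 5 - 1/217 = 1084/217 ≈ 4.9954)
-683/j = -683/1084/217 = -683*217/1084 = -148211/1084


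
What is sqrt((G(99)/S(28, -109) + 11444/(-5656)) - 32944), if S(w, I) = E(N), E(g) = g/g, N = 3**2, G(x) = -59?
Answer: I*sqrt(65990111642)/1414 ≈ 181.67*I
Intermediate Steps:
N = 9
E(g) = 1
S(w, I) = 1
sqrt((G(99)/S(28, -109) + 11444/(-5656)) - 32944) = sqrt((-59/1 + 11444/(-5656)) - 32944) = sqrt((-59*1 + 11444*(-1/5656)) - 32944) = sqrt((-59 - 2861/1414) - 32944) = sqrt(-86287/1414 - 32944) = sqrt(-46669103/1414) = I*sqrt(65990111642)/1414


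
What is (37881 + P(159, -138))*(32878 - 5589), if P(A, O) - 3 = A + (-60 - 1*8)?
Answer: 1036299775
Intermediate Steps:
P(A, O) = -65 + A (P(A, O) = 3 + (A + (-60 - 1*8)) = 3 + (A + (-60 - 8)) = 3 + (A - 68) = 3 + (-68 + A) = -65 + A)
(37881 + P(159, -138))*(32878 - 5589) = (37881 + (-65 + 159))*(32878 - 5589) = (37881 + 94)*27289 = 37975*27289 = 1036299775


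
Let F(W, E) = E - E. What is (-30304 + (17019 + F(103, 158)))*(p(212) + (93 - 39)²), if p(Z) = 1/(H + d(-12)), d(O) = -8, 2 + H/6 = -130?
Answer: -6198246943/160 ≈ -3.8739e+7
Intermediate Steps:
H = -792 (H = -12 + 6*(-130) = -12 - 780 = -792)
F(W, E) = 0
p(Z) = -1/800 (p(Z) = 1/(-792 - 8) = 1/(-800) = -1/800)
(-30304 + (17019 + F(103, 158)))*(p(212) + (93 - 39)²) = (-30304 + (17019 + 0))*(-1/800 + (93 - 39)²) = (-30304 + 17019)*(-1/800 + 54²) = -13285*(-1/800 + 2916) = -13285*2332799/800 = -6198246943/160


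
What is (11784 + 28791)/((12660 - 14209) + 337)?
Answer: -13525/404 ≈ -33.478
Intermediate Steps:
(11784 + 28791)/((12660 - 14209) + 337) = 40575/(-1549 + 337) = 40575/(-1212) = 40575*(-1/1212) = -13525/404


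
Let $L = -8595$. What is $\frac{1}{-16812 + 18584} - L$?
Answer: $\frac{15230341}{1772} \approx 8595.0$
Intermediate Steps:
$\frac{1}{-16812 + 18584} - L = \frac{1}{-16812 + 18584} - -8595 = \frac{1}{1772} + 8595 = \frac{15230341}{1772}$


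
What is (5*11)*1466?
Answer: 80630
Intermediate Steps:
(5*11)*1466 = 55*1466 = 80630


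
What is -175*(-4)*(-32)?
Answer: -22400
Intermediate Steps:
-175*(-4)*(-32) = -25*(-28)*(-32) = 700*(-32) = -22400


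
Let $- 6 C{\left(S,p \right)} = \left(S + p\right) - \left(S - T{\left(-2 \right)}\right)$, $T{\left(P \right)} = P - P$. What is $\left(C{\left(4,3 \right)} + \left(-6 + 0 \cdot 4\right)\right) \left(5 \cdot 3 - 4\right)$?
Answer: $- \frac{143}{2} \approx -71.5$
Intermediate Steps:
$T{\left(P \right)} = 0$
$C{\left(S,p \right)} = - \frac{p}{6}$ ($C{\left(S,p \right)} = - \frac{\left(S + p\right) + \left(0 - S\right)}{6} = - \frac{\left(S + p\right) - S}{6} = - \frac{p}{6}$)
$\left(C{\left(4,3 \right)} + \left(-6 + 0 \cdot 4\right)\right) \left(5 \cdot 3 - 4\right) = \left(\left(- \frac{1}{6}\right) 3 + \left(-6 + 0 \cdot 4\right)\right) \left(5 \cdot 3 - 4\right) = \left(- \frac{1}{2} + \left(-6 + 0\right)\right) \left(15 - 4\right) = \left(- \frac{1}{2} - 6\right) 11 = \left(- \frac{13}{2}\right) 11 = - \frac{143}{2}$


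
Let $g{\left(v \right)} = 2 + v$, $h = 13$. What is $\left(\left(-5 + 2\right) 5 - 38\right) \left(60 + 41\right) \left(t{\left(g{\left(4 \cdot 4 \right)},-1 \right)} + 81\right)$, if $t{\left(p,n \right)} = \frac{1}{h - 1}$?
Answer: $- \frac{5208469}{12} \approx -4.3404 \cdot 10^{5}$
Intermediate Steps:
$t{\left(p,n \right)} = \frac{1}{12}$ ($t{\left(p,n \right)} = \frac{1}{13 - 1} = \frac{1}{12}$)
$\left(\left(-5 + 2\right) 5 - 38\right) \left(60 + 41\right) \left(t{\left(g{\left(4 \cdot 4 \right)},-1 \right)} + 81\right) = \left(\left(-5 + 2\right) 5 - 38\right) \left(60 + 41\right) \left(\frac{1}{12} + 81\right) = \left(\left(-3\right) 5 - 38\right) 101 \cdot \frac{973}{12} = \left(-15 - 38\right) 101 \cdot \frac{973}{12} = \left(-53\right) 101 \cdot \frac{973}{12} = \left(-5353\right) \frac{973}{12} = - \frac{5208469}{12}$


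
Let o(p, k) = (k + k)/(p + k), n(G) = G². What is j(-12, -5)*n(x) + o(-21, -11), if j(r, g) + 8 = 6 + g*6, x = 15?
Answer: -115189/16 ≈ -7199.3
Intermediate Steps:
j(r, g) = -2 + 6*g (j(r, g) = -8 + (6 + g*6) = -8 + (6 + 6*g) = -2 + 6*g)
o(p, k) = 2*k/(k + p) (o(p, k) = (2*k)/(k + p) = 2*k/(k + p))
j(-12, -5)*n(x) + o(-21, -11) = (-2 + 6*(-5))*15² + 2*(-11)/(-11 - 21) = (-2 - 30)*225 + 2*(-11)/(-32) = -32*225 + 2*(-11)*(-1/32) = -7200 + 11/16 = -115189/16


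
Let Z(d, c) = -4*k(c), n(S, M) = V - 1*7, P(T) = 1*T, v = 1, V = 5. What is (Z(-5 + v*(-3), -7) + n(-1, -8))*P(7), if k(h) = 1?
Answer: -42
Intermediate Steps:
P(T) = T
n(S, M) = -2 (n(S, M) = 5 - 1*7 = 5 - 7 = -2)
Z(d, c) = -4 (Z(d, c) = -4*1 = -4)
(Z(-5 + v*(-3), -7) + n(-1, -8))*P(7) = (-4 - 2)*7 = -6*7 = -42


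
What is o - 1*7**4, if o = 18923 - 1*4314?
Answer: 12208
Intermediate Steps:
o = 14609 (o = 18923 - 4314 = 14609)
o - 1*7**4 = 14609 - 1*7**4 = 14609 - 1*2401 = 14609 - 2401 = 12208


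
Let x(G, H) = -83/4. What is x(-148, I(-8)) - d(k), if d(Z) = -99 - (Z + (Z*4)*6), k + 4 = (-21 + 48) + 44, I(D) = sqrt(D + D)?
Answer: 7013/4 ≈ 1753.3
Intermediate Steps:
I(D) = sqrt(2)*sqrt(D) (I(D) = sqrt(2*D) = sqrt(2)*sqrt(D))
x(G, H) = -83/4 (x(G, H) = -83*1/4 = -83/4)
k = 67 (k = -4 + ((-21 + 48) + 44) = -4 + (27 + 44) = -4 + 71 = 67)
d(Z) = -99 - 25*Z (d(Z) = -99 - (Z + (4*Z)*6) = -99 - (Z + 24*Z) = -99 - 25*Z)
x(-148, I(-8)) - d(k) = -83/4 - (-99 - 25*67) = -83/4 - (-99 - 1675) = -83/4 - 1*(-1774) = -83/4 + 1774 = 7013/4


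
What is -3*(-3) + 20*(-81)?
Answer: -1611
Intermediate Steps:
-3*(-3) + 20*(-81) = -3*(-3) - 1620 = 9 - 1620 = -1611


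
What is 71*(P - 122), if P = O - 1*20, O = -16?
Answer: -11218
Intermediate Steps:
P = -36 (P = -16 - 1*20 = -16 - 20 = -36)
71*(P - 122) = 71*(-36 - 122) = 71*(-158) = -11218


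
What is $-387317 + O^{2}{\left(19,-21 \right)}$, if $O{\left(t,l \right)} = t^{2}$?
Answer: $-256996$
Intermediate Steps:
$-387317 + O^{2}{\left(19,-21 \right)} = -387317 + \left(19^{2}\right)^{2} = -387317 + 361^{2} = -387317 + 130321 = -256996$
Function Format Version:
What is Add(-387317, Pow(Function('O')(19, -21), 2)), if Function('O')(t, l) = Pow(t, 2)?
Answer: -256996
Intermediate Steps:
Add(-387317, Pow(Function('O')(19, -21), 2)) = Add(-387317, Pow(Pow(19, 2), 2)) = Add(-387317, Pow(361, 2)) = Add(-387317, 130321) = -256996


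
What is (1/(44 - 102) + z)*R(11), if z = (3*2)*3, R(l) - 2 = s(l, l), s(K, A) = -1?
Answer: 1043/58 ≈ 17.983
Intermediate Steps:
R(l) = 1 (R(l) = 2 - 1 = 1)
z = 18 (z = 6*3 = 18)
(1/(44 - 102) + z)*R(11) = (1/(44 - 102) + 18)*1 = (1/(-58) + 18)*1 = (-1/58 + 18)*1 = (1043/58)*1 = 1043/58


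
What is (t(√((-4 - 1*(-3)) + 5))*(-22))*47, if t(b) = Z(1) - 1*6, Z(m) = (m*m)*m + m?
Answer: 4136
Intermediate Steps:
Z(m) = m + m³ (Z(m) = m²*m + m = m³ + m = m + m³)
t(b) = -4 (t(b) = (1 + 1³) - 1*6 = (1 + 1) - 6 = 2 - 6 = -4)
(t(√((-4 - 1*(-3)) + 5))*(-22))*47 = -4*(-22)*47 = 88*47 = 4136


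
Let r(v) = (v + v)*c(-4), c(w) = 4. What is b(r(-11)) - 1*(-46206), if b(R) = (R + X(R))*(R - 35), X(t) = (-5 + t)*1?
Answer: 68469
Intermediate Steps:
X(t) = -5 + t
r(v) = 8*v (r(v) = (v + v)*4 = (2*v)*4 = 8*v)
b(R) = (-35 + R)*(-5 + 2*R) (b(R) = (R + (-5 + R))*(R - 35) = (-5 + 2*R)*(-35 + R) = (-35 + R)*(-5 + 2*R))
b(r(-11)) - 1*(-46206) = (175 - 600*(-11) + 2*(8*(-11))²) - 1*(-46206) = (175 - 75*(-88) + 2*(-88)²) + 46206 = (175 + 6600 + 2*7744) + 46206 = (175 + 6600 + 15488) + 46206 = 22263 + 46206 = 68469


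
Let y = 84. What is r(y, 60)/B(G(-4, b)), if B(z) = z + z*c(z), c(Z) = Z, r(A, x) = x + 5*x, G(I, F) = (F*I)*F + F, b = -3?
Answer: 60/247 ≈ 0.24291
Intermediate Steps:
G(I, F) = F + I*F² (G(I, F) = I*F² + F = F + I*F²)
r(A, x) = 6*x
B(z) = z + z² (B(z) = z + z*z = z + z²)
r(y, 60)/B(G(-4, b)) = (6*60)/(((-3*(1 - 3*(-4)))*(1 - 3*(1 - 3*(-4))))) = 360/(((-3*(1 + 12))*(1 - 3*(1 + 12)))) = 360/(((-3*13)*(1 - 3*13))) = 360/((-39*(1 - 39))) = 360/((-39*(-38))) = 360/1482 = 360*(1/1482) = 60/247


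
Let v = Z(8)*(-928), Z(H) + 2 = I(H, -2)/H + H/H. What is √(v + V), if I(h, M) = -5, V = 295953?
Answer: √297461 ≈ 545.40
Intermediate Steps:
Z(H) = -1 - 5/H (Z(H) = -2 + (-5/H + H/H) = -2 + (-5/H + 1) = -2 + (1 - 5/H) = -1 - 5/H)
v = 1508 (v = ((-5 - 1*8)/8)*(-928) = ((-5 - 8)/8)*(-928) = ((⅛)*(-13))*(-928) = -13/8*(-928) = 1508)
√(v + V) = √(1508 + 295953) = √297461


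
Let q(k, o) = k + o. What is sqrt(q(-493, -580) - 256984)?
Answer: 3*I*sqrt(28673) ≈ 507.99*I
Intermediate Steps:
sqrt(q(-493, -580) - 256984) = sqrt((-493 - 580) - 256984) = sqrt(-1073 - 256984) = sqrt(-258057) = 3*I*sqrt(28673)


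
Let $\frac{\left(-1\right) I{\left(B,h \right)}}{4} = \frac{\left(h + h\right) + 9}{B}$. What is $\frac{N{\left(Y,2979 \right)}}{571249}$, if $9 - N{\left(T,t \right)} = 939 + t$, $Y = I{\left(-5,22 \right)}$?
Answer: $- \frac{3909}{571249} \approx -0.0068429$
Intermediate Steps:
$I{\left(B,h \right)} = - \frac{4 \left(9 + 2 h\right)}{B}$ ($I{\left(B,h \right)} = - 4 \frac{\left(h + h\right) + 9}{B} = - 4 \frac{2 h + 9}{B} = - 4 \frac{9 + 2 h}{B} = - \frac{4 \left(9 + 2 h\right)}{B}$)
$Y = \frac{212}{5}$ ($Y = \frac{4 \left(-9 - 44\right)}{-5} = 4 \left(- \frac{1}{5}\right) \left(-9 - 44\right) = 4 \left(- \frac{1}{5}\right) \left(-53\right) = \frac{212}{5} \approx 42.4$)
$N{\left(T,t \right)} = -930 - t$ ($N{\left(T,t \right)} = 9 - \left(939 + t\right) = -930 - t$)
$\frac{N{\left(Y,2979 \right)}}{571249} = \frac{-930 - 2979}{571249} = \left(-930 - 2979\right) \frac{1}{571249} = \left(-3909\right) \frac{1}{571249} = - \frac{3909}{571249}$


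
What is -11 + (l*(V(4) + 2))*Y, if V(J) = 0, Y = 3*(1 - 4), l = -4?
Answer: 61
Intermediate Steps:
Y = -9 (Y = 3*(-3) = -9)
-11 + (l*(V(4) + 2))*Y = -11 - 4*(0 + 2)*(-9) = -11 - 4*2*(-9) = -11 - 8*(-9) = -11 + 72 = 61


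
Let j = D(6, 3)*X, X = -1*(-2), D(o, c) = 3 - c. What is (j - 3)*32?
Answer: -96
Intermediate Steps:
X = 2
j = 0 (j = (3 - 1*3)*2 = (3 - 3)*2 = 0*2 = 0)
(j - 3)*32 = (0 - 3)*32 = -3*32 = -96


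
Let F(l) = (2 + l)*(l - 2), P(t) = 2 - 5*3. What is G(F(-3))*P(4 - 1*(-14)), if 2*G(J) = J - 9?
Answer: 26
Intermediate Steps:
P(t) = -13 (P(t) = 2 - 15 = -13)
F(l) = (-2 + l)*(2 + l) (F(l) = (2 + l)*(-2 + l) = (-2 + l)*(2 + l))
G(J) = -9/2 + J/2 (G(J) = (J - 9)/2 = (-9 + J)/2 = -9/2 + J/2)
G(F(-3))*P(4 - 1*(-14)) = (-9/2 + (-4 + (-3)²)/2)*(-13) = (-9/2 + (-4 + 9)/2)*(-13) = (-9/2 + (½)*5)*(-13) = (-9/2 + 5/2)*(-13) = -2*(-13) = 26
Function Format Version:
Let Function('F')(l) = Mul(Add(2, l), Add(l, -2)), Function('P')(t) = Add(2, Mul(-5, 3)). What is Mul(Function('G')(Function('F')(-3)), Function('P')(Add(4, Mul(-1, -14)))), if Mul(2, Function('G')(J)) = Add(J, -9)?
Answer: 26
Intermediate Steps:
Function('P')(t) = -13 (Function('P')(t) = Add(2, -15) = -13)
Function('F')(l) = Mul(Add(-2, l), Add(2, l)) (Function('F')(l) = Mul(Add(2, l), Add(-2, l)) = Mul(Add(-2, l), Add(2, l)))
Function('G')(J) = Add(Rational(-9, 2), Mul(Rational(1, 2), J)) (Function('G')(J) = Mul(Rational(1, 2), Add(J, -9)) = Mul(Rational(1, 2), Add(-9, J)) = Add(Rational(-9, 2), Mul(Rational(1, 2), J)))
Mul(Function('G')(Function('F')(-3)), Function('P')(Add(4, Mul(-1, -14)))) = Mul(Add(Rational(-9, 2), Mul(Rational(1, 2), Add(-4, Pow(-3, 2)))), -13) = Mul(Add(Rational(-9, 2), Mul(Rational(1, 2), Add(-4, 9))), -13) = Mul(Add(Rational(-9, 2), Mul(Rational(1, 2), 5)), -13) = Mul(Add(Rational(-9, 2), Rational(5, 2)), -13) = Mul(-2, -13) = 26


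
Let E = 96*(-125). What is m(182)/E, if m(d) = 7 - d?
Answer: 7/480 ≈ 0.014583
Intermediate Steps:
E = -12000
m(182)/E = (7 - 1*182)/(-12000) = (7 - 182)*(-1/12000) = -175*(-1/12000) = 7/480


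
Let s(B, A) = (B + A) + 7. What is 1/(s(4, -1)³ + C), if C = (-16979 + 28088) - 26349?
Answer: -1/14240 ≈ -7.0225e-5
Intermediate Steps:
s(B, A) = 7 + A + B (s(B, A) = (A + B) + 7 = 7 + A + B)
C = -15240 (C = 11109 - 26349 = -15240)
1/(s(4, -1)³ + C) = 1/((7 - 1 + 4)³ - 15240) = 1/(10³ - 15240) = 1/(1000 - 15240) = 1/(-14240) = -1/14240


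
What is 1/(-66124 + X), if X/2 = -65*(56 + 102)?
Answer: -1/86664 ≈ -1.1539e-5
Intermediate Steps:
X = -20540 (X = 2*(-65*(56 + 102)) = 2*(-65*158) = 2*(-10270) = -20540)
1/(-66124 + X) = 1/(-66124 - 20540) = 1/(-86664) = -1/86664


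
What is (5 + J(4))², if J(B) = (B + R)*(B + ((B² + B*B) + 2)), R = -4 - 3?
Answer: 11881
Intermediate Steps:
R = -7
J(B) = (-7 + B)*(2 + B + 2*B²) (J(B) = (B - 7)*(B + ((B² + B*B) + 2)) = (-7 + B)*(B + ((B² + B²) + 2)) = (-7 + B)*(B + (2*B² + 2)) = (-7 + B)*(B + (2 + 2*B²)) = (-7 + B)*(2 + B + 2*B²))
(5 + J(4))² = (5 + (-14 - 13*4² - 5*4 + 2*4³))² = (5 + (-14 - 13*16 - 20 + 2*64))² = (5 + (-14 - 208 - 20 + 128))² = (5 - 114)² = (-109)² = 11881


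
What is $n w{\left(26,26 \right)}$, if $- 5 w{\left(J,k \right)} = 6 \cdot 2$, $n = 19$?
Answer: $- \frac{228}{5} \approx -45.6$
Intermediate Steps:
$w{\left(J,k \right)} = - \frac{12}{5}$ ($w{\left(J,k \right)} = - \frac{6 \cdot 2}{5} = \left(- \frac{1}{5}\right) 12 = - \frac{12}{5}$)
$n w{\left(26,26 \right)} = 19 \left(- \frac{12}{5}\right) = - \frac{228}{5}$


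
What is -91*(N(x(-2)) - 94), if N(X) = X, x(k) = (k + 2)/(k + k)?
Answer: 8554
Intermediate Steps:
x(k) = (2 + k)/(2*k) (x(k) = (2 + k)/((2*k)) = (2 + k)*(1/(2*k)) = (2 + k)/(2*k))
-91*(N(x(-2)) - 94) = -91*((½)*(2 - 2)/(-2) - 94) = -91*((½)*(-½)*0 - 94) = -91*(0 - 94) = -91*(-94) = 8554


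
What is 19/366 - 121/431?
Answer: -36097/157746 ≈ -0.22883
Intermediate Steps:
19/366 - 121/431 = -36097/157746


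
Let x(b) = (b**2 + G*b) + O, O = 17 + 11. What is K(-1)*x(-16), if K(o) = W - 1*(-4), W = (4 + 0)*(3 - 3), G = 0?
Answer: 1136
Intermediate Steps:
O = 28
W = 0 (W = 4*0 = 0)
K(o) = 4 (K(o) = 0 - 1*(-4) = 0 + 4 = 4)
x(b) = 28 + b**2 (x(b) = (b**2 + 0*b) + 28 = (b**2 + 0) + 28 = b**2 + 28 = 28 + b**2)
K(-1)*x(-16) = 4*(28 + (-16)**2) = 4*(28 + 256) = 4*284 = 1136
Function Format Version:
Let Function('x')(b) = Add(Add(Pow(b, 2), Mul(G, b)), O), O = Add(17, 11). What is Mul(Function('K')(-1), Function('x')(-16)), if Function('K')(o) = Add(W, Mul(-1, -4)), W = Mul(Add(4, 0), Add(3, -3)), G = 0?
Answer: 1136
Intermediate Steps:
O = 28
W = 0 (W = Mul(4, 0) = 0)
Function('K')(o) = 4 (Function('K')(o) = Add(0, Mul(-1, -4)) = Add(0, 4) = 4)
Function('x')(b) = Add(28, Pow(b, 2)) (Function('x')(b) = Add(Add(Pow(b, 2), Mul(0, b)), 28) = Add(Add(Pow(b, 2), 0), 28) = Add(Pow(b, 2), 28) = Add(28, Pow(b, 2)))
Mul(Function('K')(-1), Function('x')(-16)) = Mul(4, Add(28, Pow(-16, 2))) = Mul(4, Add(28, 256)) = Mul(4, 284) = 1136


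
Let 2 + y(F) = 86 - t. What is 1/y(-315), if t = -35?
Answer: 1/119 ≈ 0.0084034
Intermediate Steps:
y(F) = 119 (y(F) = -2 + (86 - 1*(-35)) = -2 + (86 + 35) = -2 + 121 = 119)
1/y(-315) = 1/119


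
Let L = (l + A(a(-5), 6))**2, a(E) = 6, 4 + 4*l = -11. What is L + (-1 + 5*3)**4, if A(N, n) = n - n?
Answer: 614881/16 ≈ 38430.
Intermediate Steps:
l = -15/4 (l = -1 + (1/4)*(-11) = -1 - 11/4 = -15/4 ≈ -3.7500)
A(N, n) = 0
L = 225/16 (L = (-15/4 + 0)**2 = (-15/4)**2 = 225/16 ≈ 14.063)
L + (-1 + 5*3)**4 = 225/16 + (-1 + 5*3)**4 = 225/16 + (-1 + 15)**4 = 225/16 + 14**4 = 225/16 + 38416 = 614881/16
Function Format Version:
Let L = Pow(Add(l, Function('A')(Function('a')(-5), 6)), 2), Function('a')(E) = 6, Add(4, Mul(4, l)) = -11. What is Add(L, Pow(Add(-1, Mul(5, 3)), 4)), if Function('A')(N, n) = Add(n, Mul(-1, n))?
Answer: Rational(614881, 16) ≈ 38430.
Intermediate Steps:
l = Rational(-15, 4) (l = Add(-1, Mul(Rational(1, 4), -11)) = Add(-1, Rational(-11, 4)) = Rational(-15, 4) ≈ -3.7500)
Function('A')(N, n) = 0
L = Rational(225, 16) (L = Pow(Add(Rational(-15, 4), 0), 2) = Pow(Rational(-15, 4), 2) = Rational(225, 16) ≈ 14.063)
Add(L, Pow(Add(-1, Mul(5, 3)), 4)) = Add(Rational(225, 16), Pow(Add(-1, Mul(5, 3)), 4)) = Add(Rational(225, 16), Pow(Add(-1, 15), 4)) = Add(Rational(225, 16), Pow(14, 4)) = Add(Rational(225, 16), 38416) = Rational(614881, 16)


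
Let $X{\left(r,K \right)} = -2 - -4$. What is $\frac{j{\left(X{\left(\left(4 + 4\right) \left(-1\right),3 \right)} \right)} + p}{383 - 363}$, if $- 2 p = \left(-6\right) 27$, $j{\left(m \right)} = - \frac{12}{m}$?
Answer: $\frac{15}{4} \approx 3.75$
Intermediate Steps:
$X{\left(r,K \right)} = 2$ ($X{\left(r,K \right)} = -2 + 4 = 2$)
$p = 81$ ($p = - \frac{\left(-6\right) 27}{2} = \left(- \frac{1}{2}\right) \left(-162\right) = 81$)
$\frac{j{\left(X{\left(\left(4 + 4\right) \left(-1\right),3 \right)} \right)} + p}{383 - 363} = \frac{- \frac{12}{2} + 81}{383 - 363} = \frac{\left(-12\right) \frac{1}{2} + 81}{20} = \left(-6 + 81\right) \frac{1}{20} = 75 \cdot \frac{1}{20} = \frac{15}{4}$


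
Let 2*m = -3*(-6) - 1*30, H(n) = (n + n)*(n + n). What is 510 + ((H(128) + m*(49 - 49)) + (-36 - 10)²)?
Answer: 68162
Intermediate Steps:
H(n) = 4*n² (H(n) = (2*n)*(2*n) = 4*n²)
m = -6 (m = (-3*(-6) - 1*30)/2 = (18 - 30)/2 = (½)*(-12) = -6)
510 + ((H(128) + m*(49 - 49)) + (-36 - 10)²) = 510 + ((4*128² - 6*(49 - 49)) + (-36 - 10)²) = 510 + ((4*16384 - 6*0) + (-46)²) = 510 + ((65536 + 0) + 2116) = 510 + (65536 + 2116) = 510 + 67652 = 68162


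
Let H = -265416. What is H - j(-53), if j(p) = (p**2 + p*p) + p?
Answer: -270981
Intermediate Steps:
j(p) = p + 2*p**2 (j(p) = (p**2 + p**2) + p = 2*p**2 + p = p + 2*p**2)
H - j(-53) = -265416 - (-53)*(1 + 2*(-53)) = -265416 - (-53)*(1 - 106) = -265416 - (-53)*(-105) = -265416 - 1*5565 = -265416 - 5565 = -270981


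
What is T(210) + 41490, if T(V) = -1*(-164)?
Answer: 41654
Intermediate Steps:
T(V) = 164
T(210) + 41490 = 164 + 41490 = 41654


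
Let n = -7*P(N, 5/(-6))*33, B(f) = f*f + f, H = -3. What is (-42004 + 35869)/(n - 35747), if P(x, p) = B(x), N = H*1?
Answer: 6135/37133 ≈ 0.16522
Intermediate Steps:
B(f) = f + f² (B(f) = f² + f = f + f²)
N = -3 (N = -3*1 = -3)
P(x, p) = x*(1 + x)
n = -1386 (n = -(-21)*(1 - 3)*33 = -(-21)*(-2)*33 = -7*6*33 = -42*33 = -1386)
(-42004 + 35869)/(n - 35747) = (-42004 + 35869)/(-1386 - 35747) = -6135/(-37133) = -6135*(-1/37133) = 6135/37133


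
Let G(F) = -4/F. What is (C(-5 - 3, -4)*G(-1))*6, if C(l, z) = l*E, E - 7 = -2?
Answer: -960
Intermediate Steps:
E = 5 (E = 7 - 2 = 5)
C(l, z) = 5*l (C(l, z) = l*5 = 5*l)
(C(-5 - 3, -4)*G(-1))*6 = ((5*(-5 - 3))*(-4/(-1)))*6 = ((5*(-8))*(-4*(-1)))*6 = -40*4*6 = -160*6 = -960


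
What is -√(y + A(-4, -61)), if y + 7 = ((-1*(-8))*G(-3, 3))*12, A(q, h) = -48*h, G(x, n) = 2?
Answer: -√3113 ≈ -55.794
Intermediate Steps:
y = 185 (y = -7 + (-1*(-8)*2)*12 = -7 + (8*2)*12 = -7 + 16*12 = -7 + 192 = 185)
-√(y + A(-4, -61)) = -√(185 - 48*(-61)) = -√(185 + 2928) = -√3113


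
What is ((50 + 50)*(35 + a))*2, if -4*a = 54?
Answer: 4300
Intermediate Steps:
a = -27/2 (a = -1/4*54 = -27/2 ≈ -13.500)
((50 + 50)*(35 + a))*2 = ((50 + 50)*(35 - 27/2))*2 = (100*(43/2))*2 = 2150*2 = 4300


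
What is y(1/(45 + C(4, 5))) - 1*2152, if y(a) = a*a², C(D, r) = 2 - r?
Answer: -159437375/74088 ≈ -2152.0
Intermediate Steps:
y(a) = a³
y(1/(45 + C(4, 5))) - 1*2152 = (1/(45 + (2 - 1*5)))³ - 1*2152 = (1/(45 + (2 - 5)))³ - 2152 = (1/(45 - 3))³ - 2152 = (1/42)³ - 2152 = 1/74088 - 2152 = -159437375/74088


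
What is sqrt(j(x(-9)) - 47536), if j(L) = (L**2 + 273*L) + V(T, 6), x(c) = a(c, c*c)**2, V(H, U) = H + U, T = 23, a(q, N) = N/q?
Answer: I*sqrt(18833) ≈ 137.23*I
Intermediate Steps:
x(c) = c**2 (x(c) = ((c*c)/c)**2 = (c**2/c)**2 = c**2)
j(L) = 29 + L**2 + 273*L (j(L) = (L**2 + 273*L) + (23 + 6) = (L**2 + 273*L) + 29 = 29 + L**2 + 273*L)
sqrt(j(x(-9)) - 47536) = sqrt((29 + ((-9)**2)**2 + 273*(-9)**2) - 47536) = sqrt((29 + 81**2 + 273*81) - 47536) = sqrt((29 + 6561 + 22113) - 47536) = sqrt(28703 - 47536) = sqrt(-18833) = I*sqrt(18833)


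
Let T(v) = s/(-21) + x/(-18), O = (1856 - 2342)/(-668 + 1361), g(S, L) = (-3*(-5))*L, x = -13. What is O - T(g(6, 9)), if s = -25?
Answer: -3623/1386 ≈ -2.6140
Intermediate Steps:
g(S, L) = 15*L
O = -54/77 (O = -486/693 = -486*1/693 = -54/77 ≈ -0.70130)
T(v) = 241/126 (T(v) = -25/(-21) - 13/(-18) = -25*(-1/21) - 13*(-1/18) = 25/21 + 13/18 = 241/126)
O - T(g(6, 9)) = -54/77 - 1*241/126 = -54/77 - 241/126 = -3623/1386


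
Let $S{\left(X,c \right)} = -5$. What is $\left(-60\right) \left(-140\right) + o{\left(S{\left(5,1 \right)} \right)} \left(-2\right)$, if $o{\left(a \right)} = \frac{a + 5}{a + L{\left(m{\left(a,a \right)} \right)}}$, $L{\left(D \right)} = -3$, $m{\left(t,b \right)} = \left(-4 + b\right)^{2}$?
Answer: $8400$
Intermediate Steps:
$o{\left(a \right)} = \frac{5 + a}{-3 + a}$ ($o{\left(a \right)} = \frac{a + 5}{a - 3} = \frac{5 + a}{-3 + a}$)
$\left(-60\right) \left(-140\right) + o{\left(S{\left(5,1 \right)} \right)} \left(-2\right) = \left(-60\right) \left(-140\right) + \frac{5 - 5}{-3 - 5} \left(-2\right) = 8400 + \frac{1}{-8} \cdot 0 \left(-2\right) = 8400 + \left(- \frac{1}{8}\right) 0 \left(-2\right) = 8400 + 0 \left(-2\right) = 8400 + 0 = 8400$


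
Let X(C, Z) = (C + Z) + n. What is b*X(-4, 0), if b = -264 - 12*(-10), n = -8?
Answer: 1728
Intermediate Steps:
b = -144 (b = -264 + 120 = -144)
X(C, Z) = -8 + C + Z (X(C, Z) = (C + Z) - 8 = -8 + C + Z)
b*X(-4, 0) = -144*(-8 - 4 + 0) = -144*(-12) = 1728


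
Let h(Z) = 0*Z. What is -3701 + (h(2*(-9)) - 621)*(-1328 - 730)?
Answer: 1274317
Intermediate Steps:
h(Z) = 0
-3701 + (h(2*(-9)) - 621)*(-1328 - 730) = -3701 + (0 - 621)*(-1328 - 730) = -3701 - 621*(-2058) = -3701 + 1278018 = 1274317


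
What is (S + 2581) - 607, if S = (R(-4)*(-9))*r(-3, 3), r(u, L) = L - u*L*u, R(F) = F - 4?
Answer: 246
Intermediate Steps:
R(F) = -4 + F
r(u, L) = L - L*u² (r(u, L) = L - L*u*u = L - L*u²)
S = -1728 (S = ((-4 - 4)*(-9))*(3*(1 - 1*(-3)²)) = (-8*(-9))*(3*(1 - 1*9)) = 72*(3*(1 - 9)) = 72*(3*(-8)) = 72*(-24) = -1728)
(S + 2581) - 607 = (-1728 + 2581) - 607 = 853 - 607 = 246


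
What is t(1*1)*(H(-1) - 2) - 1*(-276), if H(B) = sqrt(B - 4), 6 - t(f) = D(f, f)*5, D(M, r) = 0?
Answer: 264 + 6*I*sqrt(5) ≈ 264.0 + 13.416*I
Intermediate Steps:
t(f) = 6 (t(f) = 6 - 0*5 = 6 - 1*0 = 6 + 0 = 6)
H(B) = sqrt(-4 + B)
t(1*1)*(H(-1) - 2) - 1*(-276) = 6*(sqrt(-4 - 1) - 2) - 1*(-276) = 6*(sqrt(-5) - 2) + 276 = 6*(I*sqrt(5) - 2) + 276 = 6*(-2 + I*sqrt(5)) + 276 = (-12 + 6*I*sqrt(5)) + 276 = 264 + 6*I*sqrt(5)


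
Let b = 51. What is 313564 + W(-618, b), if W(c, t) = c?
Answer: 312946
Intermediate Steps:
313564 + W(-618, b) = 313564 - 618 = 312946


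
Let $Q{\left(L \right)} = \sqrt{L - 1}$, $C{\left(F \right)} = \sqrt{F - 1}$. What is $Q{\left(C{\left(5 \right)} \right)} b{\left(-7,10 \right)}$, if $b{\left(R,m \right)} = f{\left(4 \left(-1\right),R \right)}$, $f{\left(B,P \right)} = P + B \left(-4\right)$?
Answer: $9$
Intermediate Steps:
$f{\left(B,P \right)} = P - 4 B$
$b{\left(R,m \right)} = 16 + R$ ($b{\left(R,m \right)} = R - 4 \cdot 4 \left(-1\right) = R - -16 = R + 16 = 16 + R$)
$C{\left(F \right)} = \sqrt{-1 + F}$
$Q{\left(L \right)} = \sqrt{-1 + L}$
$Q{\left(C{\left(5 \right)} \right)} b{\left(-7,10 \right)} = \sqrt{-1 + \sqrt{-1 + 5}} \left(16 - 7\right) = \sqrt{-1 + \sqrt{4}} \cdot 9 = \sqrt{-1 + 2} \cdot 9 = \sqrt{1} \cdot 9 = 1 \cdot 9 = 9$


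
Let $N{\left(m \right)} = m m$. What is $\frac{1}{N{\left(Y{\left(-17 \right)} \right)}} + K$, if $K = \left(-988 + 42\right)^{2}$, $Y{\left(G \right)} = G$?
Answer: $\frac{258630725}{289} \approx 8.9492 \cdot 10^{5}$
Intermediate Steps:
$N{\left(m \right)} = m^{2}$
$K = 894916$ ($K = \left(-946\right)^{2} = 894916$)
$\frac{1}{N{\left(Y{\left(-17 \right)} \right)}} + K = \frac{1}{\left(-17\right)^{2}} + 894916 = \frac{1}{289} + 894916 = \frac{258630725}{289}$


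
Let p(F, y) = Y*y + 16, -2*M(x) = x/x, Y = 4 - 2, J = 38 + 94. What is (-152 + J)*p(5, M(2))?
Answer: -300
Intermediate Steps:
J = 132
Y = 2
M(x) = -½ (M(x) = -x/(2*x) = -½*1 = -½)
p(F, y) = 16 + 2*y (p(F, y) = 2*y + 16 = 16 + 2*y)
(-152 + J)*p(5, M(2)) = (-152 + 132)*(16 + 2*(-½)) = -20*(16 - 1) = -20*15 = -300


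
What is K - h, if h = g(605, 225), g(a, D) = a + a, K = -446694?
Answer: -447904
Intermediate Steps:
g(a, D) = 2*a
h = 1210 (h = 2*605 = 1210)
K - h = -446694 - 1*1210 = -446694 - 1210 = -447904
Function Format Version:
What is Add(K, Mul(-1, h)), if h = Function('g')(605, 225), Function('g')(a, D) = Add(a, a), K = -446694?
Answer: -447904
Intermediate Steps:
Function('g')(a, D) = Mul(2, a)
h = 1210 (h = Mul(2, 605) = 1210)
Add(K, Mul(-1, h)) = Add(-446694, Mul(-1, 1210)) = Add(-446694, -1210) = -447904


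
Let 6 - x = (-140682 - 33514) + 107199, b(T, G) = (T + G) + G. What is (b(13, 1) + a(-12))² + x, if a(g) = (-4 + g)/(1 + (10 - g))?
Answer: 35552828/529 ≈ 67208.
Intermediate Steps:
a(g) = (-4 + g)/(11 - g)
b(T, G) = T + 2*G (b(T, G) = (G + T) + G = T + 2*G)
x = 67003 (x = 6 - ((-140682 - 33514) + 107199) = 6 - (-174196 + 107199) = 6 - 1*(-66997) = 6 + 66997 = 67003)
(b(13, 1) + a(-12))² + x = ((13 + 2*1) + (4 - 1*(-12))/(-11 - 12))² + 67003 = ((13 + 2) + (4 + 12)/(-23))² + 67003 = (15 - 1/23*16)² + 67003 = (15 - 16/23)² + 67003 = (329/23)² + 67003 = 108241/529 + 67003 = 35552828/529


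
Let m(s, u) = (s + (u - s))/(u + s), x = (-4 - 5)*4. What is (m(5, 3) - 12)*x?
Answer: 837/2 ≈ 418.50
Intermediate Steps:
x = -36 (x = -9*4 = -36)
m(s, u) = u/(s + u)
(m(5, 3) - 12)*x = (3/(5 + 3) - 12)*(-36) = (3/8 - 12)*(-36) = -93/8*(-36) = 837/2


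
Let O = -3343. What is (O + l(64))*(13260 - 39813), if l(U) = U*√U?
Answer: 75171543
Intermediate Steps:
l(U) = U^(3/2)
(O + l(64))*(13260 - 39813) = (-3343 + 64^(3/2))*(13260 - 39813) = (-3343 + 512)*(-26553) = -2831*(-26553) = 75171543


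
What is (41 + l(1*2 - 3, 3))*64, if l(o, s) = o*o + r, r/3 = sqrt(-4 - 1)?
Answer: 2688 + 192*I*sqrt(5) ≈ 2688.0 + 429.33*I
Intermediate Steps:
r = 3*I*sqrt(5) (r = 3*sqrt(-4 - 1) = 3*sqrt(-5) = 3*(I*sqrt(5)) = 3*I*sqrt(5) ≈ 6.7082*I)
l(o, s) = o**2 + 3*I*sqrt(5) (l(o, s) = o*o + 3*I*sqrt(5) = o**2 + 3*I*sqrt(5))
(41 + l(1*2 - 3, 3))*64 = (41 + ((1*2 - 3)**2 + 3*I*sqrt(5)))*64 = (41 + ((2 - 3)**2 + 3*I*sqrt(5)))*64 = (41 + ((-1)**2 + 3*I*sqrt(5)))*64 = (41 + (1 + 3*I*sqrt(5)))*64 = (42 + 3*I*sqrt(5))*64 = 2688 + 192*I*sqrt(5)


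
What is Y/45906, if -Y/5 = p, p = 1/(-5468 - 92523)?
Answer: 5/4498374846 ≈ 1.1115e-9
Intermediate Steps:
p = -1/97991 (p = 1/(-97991) = -1/97991 ≈ -1.0205e-5)
Y = 5/97991 (Y = -5*(-1/97991) = 5/97991 ≈ 5.1025e-5)
Y/45906 = (5/97991)/45906 = (5/97991)*(1/45906) = 5/4498374846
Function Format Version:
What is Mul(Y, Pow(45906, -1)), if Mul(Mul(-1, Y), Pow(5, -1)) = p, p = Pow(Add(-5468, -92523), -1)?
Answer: Rational(5, 4498374846) ≈ 1.1115e-9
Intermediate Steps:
p = Rational(-1, 97991) (p = Pow(-97991, -1) = Rational(-1, 97991) ≈ -1.0205e-5)
Y = Rational(5, 97991) (Y = Mul(-5, Rational(-1, 97991)) = Rational(5, 97991) ≈ 5.1025e-5)
Mul(Y, Pow(45906, -1)) = Mul(Rational(5, 97991), Pow(45906, -1)) = Mul(Rational(5, 97991), Rational(1, 45906)) = Rational(5, 4498374846)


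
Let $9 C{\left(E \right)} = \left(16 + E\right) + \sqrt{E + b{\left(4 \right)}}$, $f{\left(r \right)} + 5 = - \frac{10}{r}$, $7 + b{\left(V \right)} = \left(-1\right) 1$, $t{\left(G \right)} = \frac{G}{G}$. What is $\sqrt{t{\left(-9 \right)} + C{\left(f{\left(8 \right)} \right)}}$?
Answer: $\frac{\sqrt{75 + 2 i \sqrt{57}}}{6} \approx 1.4506 + 0.14457 i$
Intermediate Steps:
$t{\left(G \right)} = 1$
$b{\left(V \right)} = -8$ ($b{\left(V \right)} = -7 - 1 = -8$)
$f{\left(r \right)} = -5 - \frac{10}{r}$
$C{\left(E \right)} = \frac{16}{9} + \frac{E}{9} + \frac{\sqrt{-8 + E}}{9}$ ($C{\left(E \right)} = \frac{\left(16 + E\right) + \sqrt{E - 8}}{9} = \frac{\left(16 + E\right) + \sqrt{-8 + E}}{9} = \frac{16 + E + \sqrt{-8 + E}}{9} = \frac{16}{9} + \frac{E}{9} + \frac{\sqrt{-8 + E}}{9}$)
$\sqrt{t{\left(-9 \right)} + C{\left(f{\left(8 \right)} \right)}} = \sqrt{1 + \left(\frac{16}{9} + \frac{-5 - \frac{10}{8}}{9} + \frac{\sqrt{-8 - \left(5 + \frac{10}{8}\right)}}{9}\right)} = \sqrt{1 + \left(\frac{16}{9} + \frac{-5 - \frac{5}{4}}{9} + \frac{\sqrt{-8 - \frac{25}{4}}}{9}\right)} = \sqrt{1 + \left(\frac{16}{9} + \frac{1}{9} \left(- \frac{25}{4}\right) + \frac{\sqrt{-8 - \frac{25}{4}}}{9}\right)} = \sqrt{1 + \left(\frac{16}{9} - \frac{25}{36} + \frac{\sqrt{- \frac{57}{4}}}{9}\right)} = \sqrt{1 + \left(\frac{16}{9} - \frac{25}{36} + \frac{\frac{1}{2} i \sqrt{57}}{9}\right)} = \sqrt{1 + \left(\frac{16}{9} - \frac{25}{36} + \frac{i \sqrt{57}}{18}\right)} = \sqrt{1 + \left(\frac{13}{12} + \frac{i \sqrt{57}}{18}\right)} = \sqrt{\frac{25}{12} + \frac{i \sqrt{57}}{18}}$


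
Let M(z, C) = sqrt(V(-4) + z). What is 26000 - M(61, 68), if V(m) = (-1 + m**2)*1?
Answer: 26000 - 2*sqrt(19) ≈ 25991.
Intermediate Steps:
V(m) = -1 + m**2
M(z, C) = sqrt(15 + z) (M(z, C) = sqrt((-1 + (-4)**2) + z) = sqrt((-1 + 16) + z) = sqrt(15 + z))
26000 - M(61, 68) = 26000 - sqrt(15 + 61) = 26000 - sqrt(76) = 26000 - 2*sqrt(19)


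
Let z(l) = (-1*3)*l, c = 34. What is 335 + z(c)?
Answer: 233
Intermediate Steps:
z(l) = -3*l
335 + z(c) = 335 - 3*34 = 335 - 102 = 233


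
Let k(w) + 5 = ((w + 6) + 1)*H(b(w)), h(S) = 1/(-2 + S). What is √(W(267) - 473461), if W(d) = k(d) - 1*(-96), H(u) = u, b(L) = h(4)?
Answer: I*√473233 ≈ 687.92*I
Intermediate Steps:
b(L) = ½ (b(L) = 1/(-2 + 4) = 1/2 = ½)
k(w) = -3/2 + w/2 (k(w) = -5 + ((w + 6) + 1)*(½) = -5 + ((6 + w) + 1)*(½) = -5 + (7 + w)*(½) = -5 + (7/2 + w/2) = -3/2 + w/2)
W(d) = 189/2 + d/2 (W(d) = (-3/2 + d/2) - 1*(-96) = (-3/2 + d/2) + 96 = 189/2 + d/2)
√(W(267) - 473461) = √((189/2 + (½)*267) - 473461) = √((189/2 + 267/2) - 473461) = √(228 - 473461) = √(-473233) = I*√473233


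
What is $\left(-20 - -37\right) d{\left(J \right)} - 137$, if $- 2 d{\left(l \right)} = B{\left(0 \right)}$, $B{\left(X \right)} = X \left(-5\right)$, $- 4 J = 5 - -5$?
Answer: $-137$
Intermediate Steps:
$J = - \frac{5}{2}$ ($J = - \frac{5 - -5}{4} = - \frac{5 + 5}{4} = \left(- \frac{1}{4}\right) 10 = - \frac{5}{2} \approx -2.5$)
$B{\left(X \right)} = - 5 X$
$d{\left(l \right)} = 0$ ($d{\left(l \right)} = - \frac{\left(-5\right) 0}{2} = \left(- \frac{1}{2}\right) 0 = 0$)
$\left(-20 - -37\right) d{\left(J \right)} - 137 = \left(-20 - -37\right) 0 - 137 = \left(-20 + 37\right) 0 - 137 = 17 \cdot 0 - 137 = 0 - 137 = -137$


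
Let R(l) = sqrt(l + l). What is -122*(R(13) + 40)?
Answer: -4880 - 122*sqrt(26) ≈ -5502.1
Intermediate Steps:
R(l) = sqrt(2)*sqrt(l) (R(l) = sqrt(2*l) = sqrt(2)*sqrt(l))
-122*(R(13) + 40) = -122*(sqrt(2)*sqrt(13) + 40) = -122*(sqrt(26) + 40) = -122*(40 + sqrt(26)) = -4880 - 122*sqrt(26)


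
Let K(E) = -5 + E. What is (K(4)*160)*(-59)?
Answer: 9440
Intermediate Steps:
(K(4)*160)*(-59) = ((-5 + 4)*160)*(-59) = -1*160*(-59) = -160*(-59) = 9440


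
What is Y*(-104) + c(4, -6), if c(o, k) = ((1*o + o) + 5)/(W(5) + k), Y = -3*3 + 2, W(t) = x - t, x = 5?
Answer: 4355/6 ≈ 725.83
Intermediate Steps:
W(t) = 5 - t
Y = -7 (Y = -9 + 2 = -7)
c(o, k) = (5 + 2*o)/k (c(o, k) = ((1*o + o) + 5)/((5 - 1*5) + k) = ((o + o) + 5)/((5 - 5) + k) = (2*o + 5)/(0 + k) = (5 + 2*o)/k)
Y*(-104) + c(4, -6) = -7*(-104) + (5 + 2*4)/(-6) = 728 - (5 + 8)/6 = 728 - 1/6*13 = 728 - 13/6 = 4355/6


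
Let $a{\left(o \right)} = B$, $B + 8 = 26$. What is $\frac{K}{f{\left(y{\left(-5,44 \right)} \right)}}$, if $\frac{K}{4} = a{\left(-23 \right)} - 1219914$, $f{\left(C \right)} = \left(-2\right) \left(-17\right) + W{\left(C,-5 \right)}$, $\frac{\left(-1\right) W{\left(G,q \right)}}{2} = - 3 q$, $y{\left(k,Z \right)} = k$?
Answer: $-1219896$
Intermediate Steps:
$W{\left(G,q \right)} = 6 q$ ($W{\left(G,q \right)} = - 2 \left(- 3 q\right) = 6 q$)
$B = 18$ ($B = -8 + 26 = 18$)
$a{\left(o \right)} = 18$
$f{\left(C \right)} = 4$ ($f{\left(C \right)} = \left(-2\right) \left(-17\right) + 6 \left(-5\right) = 34 - 30 = 4$)
$K = -4879584$ ($K = 4 \left(18 - 1219914\right) = 4 \left(-1219896\right) = -4879584$)
$\frac{K}{f{\left(y{\left(-5,44 \right)} \right)}} = - \frac{4879584}{4} = \left(-4879584\right) \frac{1}{4} = -1219896$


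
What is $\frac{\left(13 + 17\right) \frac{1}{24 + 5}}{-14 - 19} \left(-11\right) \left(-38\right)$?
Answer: $- \frac{380}{29} \approx -13.103$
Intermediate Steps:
$\frac{\left(13 + 17\right) \frac{1}{24 + 5}}{-14 - 19} \left(-11\right) \left(-38\right) = \frac{30 \cdot \frac{1}{29}}{-14 - 19} \left(-11\right) \left(-38\right) = \frac{30 \cdot \frac{1}{29}}{-33} \left(-11\right) \left(-38\right) = \frac{30}{29} \left(- \frac{1}{33}\right) \left(-11\right) \left(-38\right) = \left(- \frac{10}{319}\right) \left(-11\right) \left(-38\right) = \frac{10}{29} \left(-38\right) = - \frac{380}{29}$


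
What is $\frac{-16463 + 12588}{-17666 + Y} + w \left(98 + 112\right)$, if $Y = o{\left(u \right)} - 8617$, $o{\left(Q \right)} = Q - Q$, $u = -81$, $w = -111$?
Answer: $- \frac{612652855}{26283} \approx -23310.0$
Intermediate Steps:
$o{\left(Q \right)} = 0$
$Y = -8617$ ($Y = 0 - 8617 = -8617$)
$\frac{-16463 + 12588}{-17666 + Y} + w \left(98 + 112\right) = \frac{-16463 + 12588}{-17666 - 8617} - 111 \left(98 + 112\right) = - \frac{3875}{-26283} - 23310 = \left(-3875\right) \left(- \frac{1}{26283}\right) - 23310 = \frac{3875}{26283} - 23310 = - \frac{612652855}{26283}$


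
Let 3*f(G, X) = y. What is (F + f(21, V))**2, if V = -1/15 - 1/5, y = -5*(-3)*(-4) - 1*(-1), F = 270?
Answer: 564001/9 ≈ 62667.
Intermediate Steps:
y = -59 (y = 15*(-4) + 1 = -60 + 1 = -59)
V = -4/15 (V = -1*1/15 - 1*1/5 = -1/15 - 1/5 = -4/15 ≈ -0.26667)
f(G, X) = -59/3 (f(G, X) = (1/3)*(-59) = -59/3)
(F + f(21, V))**2 = (270 - 59/3)**2 = (751/3)**2 = 564001/9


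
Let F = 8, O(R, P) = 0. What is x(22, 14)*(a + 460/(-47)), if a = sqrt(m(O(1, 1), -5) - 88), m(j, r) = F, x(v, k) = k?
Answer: -6440/47 + 56*I*sqrt(5) ≈ -137.02 + 125.22*I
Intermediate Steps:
m(j, r) = 8
a = 4*I*sqrt(5) (a = sqrt(8 - 88) = sqrt(-80) = 4*I*sqrt(5) ≈ 8.9443*I)
x(22, 14)*(a + 460/(-47)) = 14*(4*I*sqrt(5) + 460/(-47)) = 14*(4*I*sqrt(5) + 460*(-1/47)) = 14*(4*I*sqrt(5) - 460/47) = 14*(-460/47 + 4*I*sqrt(5)) = -6440/47 + 56*I*sqrt(5)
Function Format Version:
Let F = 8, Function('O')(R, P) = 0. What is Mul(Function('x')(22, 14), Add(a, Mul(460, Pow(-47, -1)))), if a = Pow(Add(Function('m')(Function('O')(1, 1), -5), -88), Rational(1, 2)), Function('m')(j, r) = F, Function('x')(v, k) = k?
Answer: Add(Rational(-6440, 47), Mul(56, I, Pow(5, Rational(1, 2)))) ≈ Add(-137.02, Mul(125.22, I))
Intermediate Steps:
Function('m')(j, r) = 8
a = Mul(4, I, Pow(5, Rational(1, 2))) (a = Pow(Add(8, -88), Rational(1, 2)) = Pow(-80, Rational(1, 2)) = Mul(4, I, Pow(5, Rational(1, 2))) ≈ Mul(8.9443, I))
Mul(Function('x')(22, 14), Add(a, Mul(460, Pow(-47, -1)))) = Mul(14, Add(Mul(4, I, Pow(5, Rational(1, 2))), Mul(460, Pow(-47, -1)))) = Mul(14, Add(Mul(4, I, Pow(5, Rational(1, 2))), Mul(460, Rational(-1, 47)))) = Mul(14, Add(Mul(4, I, Pow(5, Rational(1, 2))), Rational(-460, 47))) = Mul(14, Add(Rational(-460, 47), Mul(4, I, Pow(5, Rational(1, 2))))) = Add(Rational(-6440, 47), Mul(56, I, Pow(5, Rational(1, 2))))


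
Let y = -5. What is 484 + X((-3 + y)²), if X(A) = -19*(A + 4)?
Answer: -808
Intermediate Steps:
X(A) = -76 - 19*A (X(A) = -19*(4 + A) = -76 - 19*A)
484 + X((-3 + y)²) = 484 + (-76 - 19*(-3 - 5)²) = 484 + (-76 - 19*(-8)²) = 484 + (-76 - 19*64) = 484 + (-76 - 1216) = 484 - 1292 = -808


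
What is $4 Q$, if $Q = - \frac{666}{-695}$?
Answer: $\frac{2664}{695} \approx 3.8331$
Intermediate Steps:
$Q = \frac{666}{695}$ ($Q = \left(-666\right) \left(- \frac{1}{695}\right) = \frac{666}{695} \approx 0.95827$)
$4 Q = 4 \cdot \frac{666}{695} = \frac{2664}{695}$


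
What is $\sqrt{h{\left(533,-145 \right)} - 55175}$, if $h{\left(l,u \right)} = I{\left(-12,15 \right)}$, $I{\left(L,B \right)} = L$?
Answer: $i \sqrt{55187} \approx 234.92 i$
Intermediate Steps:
$h{\left(l,u \right)} = -12$
$\sqrt{h{\left(533,-145 \right)} - 55175} = \sqrt{-12 - 55175} = \sqrt{-55187} = i \sqrt{55187}$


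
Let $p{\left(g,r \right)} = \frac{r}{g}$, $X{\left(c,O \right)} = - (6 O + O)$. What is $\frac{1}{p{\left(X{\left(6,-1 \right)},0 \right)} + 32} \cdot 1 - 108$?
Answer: $- \frac{3455}{32} \approx -107.97$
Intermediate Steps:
$X{\left(c,O \right)} = - 7 O$
$\frac{1}{p{\left(X{\left(6,-1 \right)},0 \right)} + 32} \cdot 1 - 108 = \frac{1}{\frac{0}{\left(-7\right) \left(-1\right)} + 32} \cdot 1 - 108 = \frac{1}{\frac{0}{7} + 32} \cdot 1 - 108 = \frac{1}{0 \cdot \frac{1}{7} + 32} \cdot 1 - 108 = \frac{1}{0 + 32} \cdot 1 - 108 = \frac{1}{32} \cdot 1 - 108 = \frac{1}{32} - 108 = - \frac{3455}{32}$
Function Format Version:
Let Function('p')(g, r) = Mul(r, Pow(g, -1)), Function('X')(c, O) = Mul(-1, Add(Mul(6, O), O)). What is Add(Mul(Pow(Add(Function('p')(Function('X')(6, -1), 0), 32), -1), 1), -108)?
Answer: Rational(-3455, 32) ≈ -107.97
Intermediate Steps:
Function('X')(c, O) = Mul(-7, O) (Function('X')(c, O) = Mul(-1, Mul(7, O)) = Mul(-7, O))
Add(Mul(Pow(Add(Function('p')(Function('X')(6, -1), 0), 32), -1), 1), -108) = Add(Mul(Pow(Add(Mul(0, Pow(Mul(-7, -1), -1)), 32), -1), 1), -108) = Add(Mul(Pow(Add(Mul(0, Pow(7, -1)), 32), -1), 1), -108) = Add(Mul(Pow(Add(Mul(0, Rational(1, 7)), 32), -1), 1), -108) = Add(Mul(Pow(Add(0, 32), -1), 1), -108) = Add(Mul(Pow(32, -1), 1), -108) = Add(Mul(Rational(1, 32), 1), -108) = Add(Rational(1, 32), -108) = Rational(-3455, 32)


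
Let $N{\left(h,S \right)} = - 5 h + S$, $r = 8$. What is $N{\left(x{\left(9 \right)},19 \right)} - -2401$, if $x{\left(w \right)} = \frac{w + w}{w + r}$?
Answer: $\frac{41050}{17} \approx 2414.7$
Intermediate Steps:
$x{\left(w \right)} = \frac{2 w}{8 + w}$ ($x{\left(w \right)} = \frac{w + w}{w + 8} = \frac{2 w}{8 + w}$)
$N{\left(h,S \right)} = S - 5 h$
$N{\left(x{\left(9 \right)},19 \right)} - -2401 = \left(19 - 5 \cdot 2 \cdot 9 \frac{1}{8 + 9}\right) - -2401 = \left(19 - 5 \cdot 2 \cdot 9 \cdot \frac{1}{17}\right) + 2401 = \left(19 - \frac{90}{17}\right) + 2401 = \frac{233}{17} + 2401 = \frac{41050}{17}$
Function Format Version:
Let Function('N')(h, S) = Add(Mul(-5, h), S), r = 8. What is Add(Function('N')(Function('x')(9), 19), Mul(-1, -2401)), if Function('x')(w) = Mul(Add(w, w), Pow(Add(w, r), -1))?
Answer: Rational(41050, 17) ≈ 2414.7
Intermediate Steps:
Function('x')(w) = Mul(2, w, Pow(Add(8, w), -1)) (Function('x')(w) = Mul(Add(w, w), Pow(Add(w, 8), -1)) = Mul(Mul(2, w), Pow(Add(8, w), -1)) = Mul(2, w, Pow(Add(8, w), -1)))
Function('N')(h, S) = Add(S, Mul(-5, h))
Add(Function('N')(Function('x')(9), 19), Mul(-1, -2401)) = Add(Add(19, Mul(-5, Mul(2, 9, Pow(Add(8, 9), -1)))), Mul(-1, -2401)) = Add(Add(19, Mul(-5, Mul(2, 9, Pow(17, -1)))), 2401) = Add(Add(19, Mul(-5, Mul(2, 9, Rational(1, 17)))), 2401) = Add(Add(19, Mul(-5, Rational(18, 17))), 2401) = Add(Add(19, Rational(-90, 17)), 2401) = Add(Rational(233, 17), 2401) = Rational(41050, 17)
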